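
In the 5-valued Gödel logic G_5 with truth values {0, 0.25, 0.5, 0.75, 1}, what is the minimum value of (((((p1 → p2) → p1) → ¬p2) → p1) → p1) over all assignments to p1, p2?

0.25

The minimum is attained at p1 = 0.25, p2 = 0.25:
  (p1 → p2): 0.25 ≤ 0.25, so result = 1
  ((p1 → p2) → p1): 1 > 0.25, so result = 0.25
  ¬p2: Gödel ¬ of 0.25 = 0 (operand ≠ 0)
  (((p1 → p2) → p1) → ¬p2): 0.25 > 0, so result = 0
  ((((p1 → p2) → p1) → ¬p2) → p1): 0 ≤ 0.25, so result = 1
  (((((p1 → p2) → p1) → ¬p2) → p1) → p1): 1 > 0.25, so result = 0.25
Checking all 25 assignments confirms none give a value below 0.25.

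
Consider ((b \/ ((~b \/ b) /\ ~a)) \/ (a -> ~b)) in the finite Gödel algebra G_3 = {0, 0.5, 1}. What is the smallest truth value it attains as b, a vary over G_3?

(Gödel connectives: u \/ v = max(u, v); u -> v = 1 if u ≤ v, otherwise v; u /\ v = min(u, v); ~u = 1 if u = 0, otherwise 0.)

0.50

The minimum is attained at b = 0.5, a = 0.5:
  ~b: Gödel ¬ of 0.5 = 0 (operand ≠ 0)
  (~b \/ b) = max(0, 0.5) = 0.5
  ~a: Gödel ¬ of 0.5 = 0 (operand ≠ 0)
  ((~b \/ b) /\ ~a) = min(0.5, 0) = 0
  (b \/ ((~b \/ b) /\ ~a)) = max(0.5, 0) = 0.5
  ~b: Gödel ¬ of 0.5 = 0 (operand ≠ 0)
  (a -> ~b): 0.5 > 0, so result = 0
  ((b \/ ((~b \/ b) /\ ~a)) \/ (a -> ~b)) = max(0.5, 0) = 0.5
Checking all 9 assignments confirms none give a value below 0.50.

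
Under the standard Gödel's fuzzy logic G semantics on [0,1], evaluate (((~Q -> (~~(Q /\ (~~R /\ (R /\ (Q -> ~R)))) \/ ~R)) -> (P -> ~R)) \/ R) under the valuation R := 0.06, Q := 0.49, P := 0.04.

~Q: Gödel ¬ of 0.49 = 0 (operand ≠ 0)
~R: Gödel ¬ of 0.06 = 0 (operand ≠ 0)
~~R: Gödel ¬ of 0 = 1 (operand is 0)
~R: Gödel ¬ of 0.06 = 0 (operand ≠ 0)
(Q -> ~R): 0.49 > 0, so result = 0
(R /\ (Q -> ~R)) = min(0.06, 0) = 0
(~~R /\ (R /\ (Q -> ~R))) = min(1, 0) = 0
(Q /\ (~~R /\ (R /\ (Q -> ~R)))) = min(0.49, 0) = 0
~(Q /\ (~~R /\ (R /\ (Q -> ~R)))): Gödel ¬ of 0 = 1 (operand is 0)
~~(Q /\ (~~R /\ (R /\ (Q -> ~R)))): Gödel ¬ of 1 = 0 (operand ≠ 0)
~R: Gödel ¬ of 0.06 = 0 (operand ≠ 0)
(~~(Q /\ (~~R /\ (R /\ (Q -> ~R)))) \/ ~R) = max(0, 0) = 0
(~Q -> (~~(Q /\ (~~R /\ (R /\ (Q -> ~R)))) \/ ~R)): 0 ≤ 0, so result = 1
~R: Gödel ¬ of 0.06 = 0 (operand ≠ 0)
(P -> ~R): 0.04 > 0, so result = 0
((~Q -> (~~(Q /\ (~~R /\ (R /\ (Q -> ~R)))) \/ ~R)) -> (P -> ~R)): 1 > 0, so result = 0
(((~Q -> (~~(Q /\ (~~R /\ (R /\ (Q -> ~R)))) \/ ~R)) -> (P -> ~R)) \/ R) = max(0, 0.06) = 0.06

0.06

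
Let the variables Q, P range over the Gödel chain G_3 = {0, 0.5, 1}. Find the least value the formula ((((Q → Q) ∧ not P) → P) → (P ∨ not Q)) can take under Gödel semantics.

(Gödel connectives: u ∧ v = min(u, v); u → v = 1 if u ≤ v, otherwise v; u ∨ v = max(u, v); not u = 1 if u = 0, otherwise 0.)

0.50

The minimum is attained at Q = 0.5, P = 0.5:
  (Q → Q): 0.5 ≤ 0.5, so result = 1
  not P: Gödel ¬ of 0.5 = 0 (operand ≠ 0)
  ((Q → Q) ∧ not P) = min(1, 0) = 0
  (((Q → Q) ∧ not P) → P): 0 ≤ 0.5, so result = 1
  not Q: Gödel ¬ of 0.5 = 0 (operand ≠ 0)
  (P ∨ not Q) = max(0.5, 0) = 0.5
  ((((Q → Q) ∧ not P) → P) → (P ∨ not Q)): 1 > 0.5, so result = 0.5
Checking all 9 assignments confirms none give a value below 0.50.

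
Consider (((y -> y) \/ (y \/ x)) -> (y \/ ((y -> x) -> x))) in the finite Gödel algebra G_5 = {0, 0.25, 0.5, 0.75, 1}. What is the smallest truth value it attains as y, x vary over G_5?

0.00

The minimum is attained at y = 0, x = 0:
  (y -> y): 0 ≤ 0, so result = 1
  (y \/ x) = max(0, 0) = 0
  ((y -> y) \/ (y \/ x)) = max(1, 0) = 1
  (y -> x): 0 ≤ 0, so result = 1
  ((y -> x) -> x): 1 > 0, so result = 0
  (y \/ ((y -> x) -> x)) = max(0, 0) = 0
  (((y -> y) \/ (y \/ x)) -> (y \/ ((y -> x) -> x))): 1 > 0, so result = 0
Checking all 25 assignments confirms none give a value below 0.00.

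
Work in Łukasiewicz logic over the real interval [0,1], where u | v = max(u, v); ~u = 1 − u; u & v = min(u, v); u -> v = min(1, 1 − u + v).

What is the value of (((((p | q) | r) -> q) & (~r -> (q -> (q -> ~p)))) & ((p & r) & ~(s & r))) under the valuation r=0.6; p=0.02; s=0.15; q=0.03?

(p | q) = max(0.02, 0.03) = 0.03
((p | q) | r) = max(0.03, 0.6) = 0.6
(((p | q) | r) -> q): min(1, 1 − 0.6 + 0.03) = 0.43
~r: Łukasiewicz ¬ gives 1 − 0.6 = 0.4
~p: Łukasiewicz ¬ gives 1 − 0.02 = 0.98
(q -> ~p): min(1, 1 − 0.03 + 0.98) = 1
(q -> (q -> ~p)): min(1, 1 − 0.03 + 1) = 1
(~r -> (q -> (q -> ~p))): min(1, 1 − 0.4 + 1) = 1
((((p | q) | r) -> q) & (~r -> (q -> (q -> ~p)))) = min(0.43, 1) = 0.43
(p & r) = min(0.02, 0.6) = 0.02
(s & r) = min(0.15, 0.6) = 0.15
~(s & r): Łukasiewicz ¬ gives 1 − 0.15 = 0.85
((p & r) & ~(s & r)) = min(0.02, 0.85) = 0.02
(((((p | q) | r) -> q) & (~r -> (q -> (q -> ~p)))) & ((p & r) & ~(s & r))) = min(0.43, 0.02) = 0.02

0.02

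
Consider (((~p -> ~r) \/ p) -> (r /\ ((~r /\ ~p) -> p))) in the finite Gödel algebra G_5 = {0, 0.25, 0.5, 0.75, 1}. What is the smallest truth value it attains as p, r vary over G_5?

0.00

The minimum is attained at p = 0, r = 0:
  ~p: Gödel ¬ of 0 = 1 (operand is 0)
  ~r: Gödel ¬ of 0 = 1 (operand is 0)
  (~p -> ~r): 1 ≤ 1, so result = 1
  ((~p -> ~r) \/ p) = max(1, 0) = 1
  ~r: Gödel ¬ of 0 = 1 (operand is 0)
  ~p: Gödel ¬ of 0 = 1 (operand is 0)
  (~r /\ ~p) = min(1, 1) = 1
  ((~r /\ ~p) -> p): 1 > 0, so result = 0
  (r /\ ((~r /\ ~p) -> p)) = min(0, 0) = 0
  (((~p -> ~r) \/ p) -> (r /\ ((~r /\ ~p) -> p))): 1 > 0, so result = 0
Checking all 25 assignments confirms none give a value below 0.00.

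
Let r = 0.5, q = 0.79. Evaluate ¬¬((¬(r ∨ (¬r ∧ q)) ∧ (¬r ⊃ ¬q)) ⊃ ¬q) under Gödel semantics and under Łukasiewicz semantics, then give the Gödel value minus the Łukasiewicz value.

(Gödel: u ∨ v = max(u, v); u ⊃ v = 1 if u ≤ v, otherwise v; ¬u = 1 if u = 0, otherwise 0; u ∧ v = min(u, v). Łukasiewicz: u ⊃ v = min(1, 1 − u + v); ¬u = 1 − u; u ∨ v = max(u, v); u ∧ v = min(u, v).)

Gödel evaluation:
  ¬r: Gödel ¬ of 0.5 = 0 (operand ≠ 0)
  (¬r ∧ q) = min(0, 0.79) = 0
  (r ∨ (¬r ∧ q)) = max(0.5, 0) = 0.5
  ¬(r ∨ (¬r ∧ q)): Gödel ¬ of 0.5 = 0 (operand ≠ 0)
  ¬r: Gödel ¬ of 0.5 = 0 (operand ≠ 0)
  ¬q: Gödel ¬ of 0.79 = 0 (operand ≠ 0)
  (¬r ⊃ ¬q): 0 ≤ 0, so result = 1
  (¬(r ∨ (¬r ∧ q)) ∧ (¬r ⊃ ¬q)) = min(0, 1) = 0
  ¬q: Gödel ¬ of 0.79 = 0 (operand ≠ 0)
  ((¬(r ∨ (¬r ∧ q)) ∧ (¬r ⊃ ¬q)) ⊃ ¬q): 0 ≤ 0, so result = 1
  ¬((¬(r ∨ (¬r ∧ q)) ∧ (¬r ⊃ ¬q)) ⊃ ¬q): Gödel ¬ of 1 = 0 (operand ≠ 0)
  ¬¬((¬(r ∨ (¬r ∧ q)) ∧ (¬r ⊃ ¬q)) ⊃ ¬q): Gödel ¬ of 0 = 1 (operand is 0)
  Gödel value = 1
Łukasiewicz evaluation:
  ¬r: Łukasiewicz ¬ gives 1 − 0.5 = 0.5
  (¬r ∧ q) = min(0.5, 0.79) = 0.5
  (r ∨ (¬r ∧ q)) = max(0.5, 0.5) = 0.5
  ¬(r ∨ (¬r ∧ q)): Łukasiewicz ¬ gives 1 − 0.5 = 0.5
  ¬r: Łukasiewicz ¬ gives 1 − 0.5 = 0.5
  ¬q: Łukasiewicz ¬ gives 1 − 0.79 = 0.21
  (¬r ⊃ ¬q): min(1, 1 − 0.5 + 0.21) = 0.71
  (¬(r ∨ (¬r ∧ q)) ∧ (¬r ⊃ ¬q)) = min(0.5, 0.71) = 0.5
  ¬q: Łukasiewicz ¬ gives 1 − 0.79 = 0.21
  ((¬(r ∨ (¬r ∧ q)) ∧ (¬r ⊃ ¬q)) ⊃ ¬q): min(1, 1 − 0.5 + 0.21) = 0.71
  ¬((¬(r ∨ (¬r ∧ q)) ∧ (¬r ⊃ ¬q)) ⊃ ¬q): Łukasiewicz ¬ gives 1 − 0.71 = 0.29
  ¬¬((¬(r ∨ (¬r ∧ q)) ∧ (¬r ⊃ ¬q)) ⊃ ¬q): Łukasiewicz ¬ gives 1 − 0.29 = 0.71
  Łukasiewicz value = 0.71
Difference: 1 − 0.71 = 0.29

0.29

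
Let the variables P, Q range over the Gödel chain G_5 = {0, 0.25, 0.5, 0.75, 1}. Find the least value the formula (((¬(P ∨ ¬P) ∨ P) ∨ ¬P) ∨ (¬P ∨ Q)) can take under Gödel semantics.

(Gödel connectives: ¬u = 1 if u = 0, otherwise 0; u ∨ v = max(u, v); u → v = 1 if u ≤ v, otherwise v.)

0.25

The minimum is attained at P = 0.25, Q = 0:
  ¬P: Gödel ¬ of 0.25 = 0 (operand ≠ 0)
  (P ∨ ¬P) = max(0.25, 0) = 0.25
  ¬(P ∨ ¬P): Gödel ¬ of 0.25 = 0 (operand ≠ 0)
  (¬(P ∨ ¬P) ∨ P) = max(0, 0.25) = 0.25
  ¬P: Gödel ¬ of 0.25 = 0 (operand ≠ 0)
  ((¬(P ∨ ¬P) ∨ P) ∨ ¬P) = max(0.25, 0) = 0.25
  ¬P: Gödel ¬ of 0.25 = 0 (operand ≠ 0)
  (¬P ∨ Q) = max(0, 0) = 0
  (((¬(P ∨ ¬P) ∨ P) ∨ ¬P) ∨ (¬P ∨ Q)) = max(0.25, 0) = 0.25
Checking all 25 assignments confirms none give a value below 0.25.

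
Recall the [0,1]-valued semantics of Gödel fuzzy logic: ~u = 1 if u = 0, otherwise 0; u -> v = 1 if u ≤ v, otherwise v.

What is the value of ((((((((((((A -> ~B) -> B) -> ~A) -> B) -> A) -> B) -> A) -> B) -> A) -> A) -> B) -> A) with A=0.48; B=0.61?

0.48

~B: Gödel ¬ of 0.61 = 0 (operand ≠ 0)
(A -> ~B): 0.48 > 0, so result = 0
((A -> ~B) -> B): 0 ≤ 0.61, so result = 1
~A: Gödel ¬ of 0.48 = 0 (operand ≠ 0)
(((A -> ~B) -> B) -> ~A): 1 > 0, so result = 0
((((A -> ~B) -> B) -> ~A) -> B): 0 ≤ 0.61, so result = 1
(((((A -> ~B) -> B) -> ~A) -> B) -> A): 1 > 0.48, so result = 0.48
((((((A -> ~B) -> B) -> ~A) -> B) -> A) -> B): 0.48 ≤ 0.61, so result = 1
(((((((A -> ~B) -> B) -> ~A) -> B) -> A) -> B) -> A): 1 > 0.48, so result = 0.48
((((((((A -> ~B) -> B) -> ~A) -> B) -> A) -> B) -> A) -> B): 0.48 ≤ 0.61, so result = 1
(((((((((A -> ~B) -> B) -> ~A) -> B) -> A) -> B) -> A) -> B) -> A): 1 > 0.48, so result = 0.48
((((((((((A -> ~B) -> B) -> ~A) -> B) -> A) -> B) -> A) -> B) -> A) -> A): 0.48 ≤ 0.48, so result = 1
(((((((((((A -> ~B) -> B) -> ~A) -> B) -> A) -> B) -> A) -> B) -> A) -> A) -> B): 1 > 0.61, so result = 0.61
((((((((((((A -> ~B) -> B) -> ~A) -> B) -> A) -> B) -> A) -> B) -> A) -> A) -> B) -> A): 0.61 > 0.48, so result = 0.48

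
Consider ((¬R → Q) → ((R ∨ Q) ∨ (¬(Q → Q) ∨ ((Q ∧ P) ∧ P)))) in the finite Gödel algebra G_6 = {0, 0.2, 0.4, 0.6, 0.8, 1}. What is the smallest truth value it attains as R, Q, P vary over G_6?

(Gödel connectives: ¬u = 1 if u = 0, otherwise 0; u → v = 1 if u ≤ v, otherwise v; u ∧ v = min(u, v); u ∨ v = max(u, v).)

0.20

The minimum is attained at R = 0.2, Q = 0, P = 0:
  ¬R: Gödel ¬ of 0.2 = 0 (operand ≠ 0)
  (¬R → Q): 0 ≤ 0, so result = 1
  (R ∨ Q) = max(0.2, 0) = 0.2
  (Q → Q): 0 ≤ 0, so result = 1
  ¬(Q → Q): Gödel ¬ of 1 = 0 (operand ≠ 0)
  (Q ∧ P) = min(0, 0) = 0
  ((Q ∧ P) ∧ P) = min(0, 0) = 0
  (¬(Q → Q) ∨ ((Q ∧ P) ∧ P)) = max(0, 0) = 0
  ((R ∨ Q) ∨ (¬(Q → Q) ∨ ((Q ∧ P) ∧ P))) = max(0.2, 0) = 0.2
  ((¬R → Q) → ((R ∨ Q) ∨ (¬(Q → Q) ∨ ((Q ∧ P) ∧ P)))): 1 > 0.2, so result = 0.2
Checking all 216 assignments confirms none give a value below 0.20.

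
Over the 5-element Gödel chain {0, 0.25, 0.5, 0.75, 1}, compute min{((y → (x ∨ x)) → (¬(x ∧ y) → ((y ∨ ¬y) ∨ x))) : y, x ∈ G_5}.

1.00

Every assignment gives 1. For instance at y = 0, x = 0:
  (x ∨ x) = max(0, 0) = 0
  (y → (x ∨ x)): 0 ≤ 0, so result = 1
  (x ∧ y) = min(0, 0) = 0
  ¬(x ∧ y): Gödel ¬ of 0 = 1 (operand is 0)
  ¬y: Gödel ¬ of 0 = 1 (operand is 0)
  (y ∨ ¬y) = max(0, 1) = 1
  ((y ∨ ¬y) ∨ x) = max(1, 0) = 1
  (¬(x ∧ y) → ((y ∨ ¬y) ∨ x)): 1 ≤ 1, so result = 1
  ((y → (x ∨ x)) → (¬(x ∧ y) → ((y ∨ ¬y) ∨ x))): 1 ≤ 1, so result = 1
All 25 assignments give value 1 — the formula is a G_5-tautology.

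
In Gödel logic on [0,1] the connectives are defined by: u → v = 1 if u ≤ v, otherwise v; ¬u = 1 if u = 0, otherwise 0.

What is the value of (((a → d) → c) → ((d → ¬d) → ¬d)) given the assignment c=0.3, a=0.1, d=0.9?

(a → d): 0.1 ≤ 0.9, so result = 1
((a → d) → c): 1 > 0.3, so result = 0.3
¬d: Gödel ¬ of 0.9 = 0 (operand ≠ 0)
(d → ¬d): 0.9 > 0, so result = 0
¬d: Gödel ¬ of 0.9 = 0 (operand ≠ 0)
((d → ¬d) → ¬d): 0 ≤ 0, so result = 1
(((a → d) → c) → ((d → ¬d) → ¬d)): 0.3 ≤ 1, so result = 1

1.00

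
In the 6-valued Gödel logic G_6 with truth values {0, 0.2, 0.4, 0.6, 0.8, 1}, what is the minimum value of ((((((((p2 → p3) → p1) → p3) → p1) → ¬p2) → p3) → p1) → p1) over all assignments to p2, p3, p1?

0.00

The minimum is attained at p2 = 0, p3 = 0, p1 = 0:
  (p2 → p3): 0 ≤ 0, so result = 1
  ((p2 → p3) → p1): 1 > 0, so result = 0
  (((p2 → p3) → p1) → p3): 0 ≤ 0, so result = 1
  ((((p2 → p3) → p1) → p3) → p1): 1 > 0, so result = 0
  ¬p2: Gödel ¬ of 0 = 1 (operand is 0)
  (((((p2 → p3) → p1) → p3) → p1) → ¬p2): 0 ≤ 1, so result = 1
  ((((((p2 → p3) → p1) → p3) → p1) → ¬p2) → p3): 1 > 0, so result = 0
  (((((((p2 → p3) → p1) → p3) → p1) → ¬p2) → p3) → p1): 0 ≤ 0, so result = 1
  ((((((((p2 → p3) → p1) → p3) → p1) → ¬p2) → p3) → p1) → p1): 1 > 0, so result = 0
Checking all 216 assignments confirms none give a value below 0.00.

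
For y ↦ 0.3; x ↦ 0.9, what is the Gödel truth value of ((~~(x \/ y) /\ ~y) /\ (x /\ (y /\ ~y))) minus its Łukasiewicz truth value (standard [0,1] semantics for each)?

Gödel evaluation:
  (x \/ y) = max(0.9, 0.3) = 0.9
  ~(x \/ y): Gödel ¬ of 0.9 = 0 (operand ≠ 0)
  ~~(x \/ y): Gödel ¬ of 0 = 1 (operand is 0)
  ~y: Gödel ¬ of 0.3 = 0 (operand ≠ 0)
  (~~(x \/ y) /\ ~y) = min(1, 0) = 0
  ~y: Gödel ¬ of 0.3 = 0 (operand ≠ 0)
  (y /\ ~y) = min(0.3, 0) = 0
  (x /\ (y /\ ~y)) = min(0.9, 0) = 0
  ((~~(x \/ y) /\ ~y) /\ (x /\ (y /\ ~y))) = min(0, 0) = 0
  Gödel value = 0
Łukasiewicz evaluation:
  (x \/ y) = max(0.9, 0.3) = 0.9
  ~(x \/ y): Łukasiewicz ¬ gives 1 − 0.9 = 0.1
  ~~(x \/ y): Łukasiewicz ¬ gives 1 − 0.1 = 0.9
  ~y: Łukasiewicz ¬ gives 1 − 0.3 = 0.7
  (~~(x \/ y) /\ ~y) = min(0.9, 0.7) = 0.7
  ~y: Łukasiewicz ¬ gives 1 − 0.3 = 0.7
  (y /\ ~y) = min(0.3, 0.7) = 0.3
  (x /\ (y /\ ~y)) = min(0.9, 0.3) = 0.3
  ((~~(x \/ y) /\ ~y) /\ (x /\ (y /\ ~y))) = min(0.7, 0.3) = 0.3
  Łukasiewicz value = 0.3
Difference: 0 − 0.3 = -0.30

-0.30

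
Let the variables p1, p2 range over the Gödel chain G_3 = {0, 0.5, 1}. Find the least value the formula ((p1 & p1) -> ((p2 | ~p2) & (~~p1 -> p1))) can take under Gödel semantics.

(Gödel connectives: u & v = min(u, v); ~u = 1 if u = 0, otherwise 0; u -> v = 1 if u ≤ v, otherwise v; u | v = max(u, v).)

0.50

The minimum is attained at p1 = 1, p2 = 0.5:
  (p1 & p1) = min(1, 1) = 1
  ~p2: Gödel ¬ of 0.5 = 0 (operand ≠ 0)
  (p2 | ~p2) = max(0.5, 0) = 0.5
  ~p1: Gödel ¬ of 1 = 0 (operand ≠ 0)
  ~~p1: Gödel ¬ of 0 = 1 (operand is 0)
  (~~p1 -> p1): 1 ≤ 1, so result = 1
  ((p2 | ~p2) & (~~p1 -> p1)) = min(0.5, 1) = 0.5
  ((p1 & p1) -> ((p2 | ~p2) & (~~p1 -> p1))): 1 > 0.5, so result = 0.5
Checking all 9 assignments confirms none give a value below 0.50.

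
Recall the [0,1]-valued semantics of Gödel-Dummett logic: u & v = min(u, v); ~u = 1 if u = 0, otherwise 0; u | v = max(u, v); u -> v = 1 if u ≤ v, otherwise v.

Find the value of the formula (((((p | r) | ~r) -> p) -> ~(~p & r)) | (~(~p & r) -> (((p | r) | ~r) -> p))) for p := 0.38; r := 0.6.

1.00

(p | r) = max(0.38, 0.6) = 0.6
~r: Gödel ¬ of 0.6 = 0 (operand ≠ 0)
((p | r) | ~r) = max(0.6, 0) = 0.6
(((p | r) | ~r) -> p): 0.6 > 0.38, so result = 0.38
~p: Gödel ¬ of 0.38 = 0 (operand ≠ 0)
(~p & r) = min(0, 0.6) = 0
~(~p & r): Gödel ¬ of 0 = 1 (operand is 0)
((((p | r) | ~r) -> p) -> ~(~p & r)): 0.38 ≤ 1, so result = 1
~p: Gödel ¬ of 0.38 = 0 (operand ≠ 0)
(~p & r) = min(0, 0.6) = 0
~(~p & r): Gödel ¬ of 0 = 1 (operand is 0)
(p | r) = max(0.38, 0.6) = 0.6
~r: Gödel ¬ of 0.6 = 0 (operand ≠ 0)
((p | r) | ~r) = max(0.6, 0) = 0.6
(((p | r) | ~r) -> p): 0.6 > 0.38, so result = 0.38
(~(~p & r) -> (((p | r) | ~r) -> p)): 1 > 0.38, so result = 0.38
(((((p | r) | ~r) -> p) -> ~(~p & r)) | (~(~p & r) -> (((p | r) | ~r) -> p))) = max(1, 0.38) = 1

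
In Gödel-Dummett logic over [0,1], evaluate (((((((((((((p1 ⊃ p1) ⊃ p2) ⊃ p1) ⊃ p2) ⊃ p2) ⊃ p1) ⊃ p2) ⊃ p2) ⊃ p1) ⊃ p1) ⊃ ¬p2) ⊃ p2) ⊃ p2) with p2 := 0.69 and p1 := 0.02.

(p1 ⊃ p1): 0.02 ≤ 0.02, so result = 1
((p1 ⊃ p1) ⊃ p2): 1 > 0.69, so result = 0.69
(((p1 ⊃ p1) ⊃ p2) ⊃ p1): 0.69 > 0.02, so result = 0.02
((((p1 ⊃ p1) ⊃ p2) ⊃ p1) ⊃ p2): 0.02 ≤ 0.69, so result = 1
(((((p1 ⊃ p1) ⊃ p2) ⊃ p1) ⊃ p2) ⊃ p2): 1 > 0.69, so result = 0.69
((((((p1 ⊃ p1) ⊃ p2) ⊃ p1) ⊃ p2) ⊃ p2) ⊃ p1): 0.69 > 0.02, so result = 0.02
(((((((p1 ⊃ p1) ⊃ p2) ⊃ p1) ⊃ p2) ⊃ p2) ⊃ p1) ⊃ p2): 0.02 ≤ 0.69, so result = 1
((((((((p1 ⊃ p1) ⊃ p2) ⊃ p1) ⊃ p2) ⊃ p2) ⊃ p1) ⊃ p2) ⊃ p2): 1 > 0.69, so result = 0.69
(((((((((p1 ⊃ p1) ⊃ p2) ⊃ p1) ⊃ p2) ⊃ p2) ⊃ p1) ⊃ p2) ⊃ p2) ⊃ p1): 0.69 > 0.02, so result = 0.02
((((((((((p1 ⊃ p1) ⊃ p2) ⊃ p1) ⊃ p2) ⊃ p2) ⊃ p1) ⊃ p2) ⊃ p2) ⊃ p1) ⊃ p1): 0.02 ≤ 0.02, so result = 1
¬p2: Gödel ¬ of 0.69 = 0 (operand ≠ 0)
(((((((((((p1 ⊃ p1) ⊃ p2) ⊃ p1) ⊃ p2) ⊃ p2) ⊃ p1) ⊃ p2) ⊃ p2) ⊃ p1) ⊃ p1) ⊃ ¬p2): 1 > 0, so result = 0
((((((((((((p1 ⊃ p1) ⊃ p2) ⊃ p1) ⊃ p2) ⊃ p2) ⊃ p1) ⊃ p2) ⊃ p2) ⊃ p1) ⊃ p1) ⊃ ¬p2) ⊃ p2): 0 ≤ 0.69, so result = 1
(((((((((((((p1 ⊃ p1) ⊃ p2) ⊃ p1) ⊃ p2) ⊃ p2) ⊃ p1) ⊃ p2) ⊃ p2) ⊃ p1) ⊃ p1) ⊃ ¬p2) ⊃ p2) ⊃ p2): 1 > 0.69, so result = 0.69

0.69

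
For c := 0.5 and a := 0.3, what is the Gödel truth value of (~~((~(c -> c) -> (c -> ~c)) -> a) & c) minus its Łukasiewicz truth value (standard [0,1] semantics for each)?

Gödel evaluation:
  (c -> c): 0.5 ≤ 0.5, so result = 1
  ~(c -> c): Gödel ¬ of 1 = 0 (operand ≠ 0)
  ~c: Gödel ¬ of 0.5 = 0 (operand ≠ 0)
  (c -> ~c): 0.5 > 0, so result = 0
  (~(c -> c) -> (c -> ~c)): 0 ≤ 0, so result = 1
  ((~(c -> c) -> (c -> ~c)) -> a): 1 > 0.3, so result = 0.3
  ~((~(c -> c) -> (c -> ~c)) -> a): Gödel ¬ of 0.3 = 0 (operand ≠ 0)
  ~~((~(c -> c) -> (c -> ~c)) -> a): Gödel ¬ of 0 = 1 (operand is 0)
  (~~((~(c -> c) -> (c -> ~c)) -> a) & c) = min(1, 0.5) = 0.5
  Gödel value = 0.5
Łukasiewicz evaluation:
  (c -> c): min(1, 1 − 0.5 + 0.5) = 1
  ~(c -> c): Łukasiewicz ¬ gives 1 − 1 = 0
  ~c: Łukasiewicz ¬ gives 1 − 0.5 = 0.5
  (c -> ~c): min(1, 1 − 0.5 + 0.5) = 1
  (~(c -> c) -> (c -> ~c)): min(1, 1 − 0 + 1) = 1
  ((~(c -> c) -> (c -> ~c)) -> a): min(1, 1 − 1 + 0.3) = 0.3
  ~((~(c -> c) -> (c -> ~c)) -> a): Łukasiewicz ¬ gives 1 − 0.3 = 0.7
  ~~((~(c -> c) -> (c -> ~c)) -> a): Łukasiewicz ¬ gives 1 − 0.7 = 0.3
  (~~((~(c -> c) -> (c -> ~c)) -> a) & c) = min(0.3, 0.5) = 0.3
  Łukasiewicz value = 0.3
Difference: 0.5 − 0.3 = 0.20

0.20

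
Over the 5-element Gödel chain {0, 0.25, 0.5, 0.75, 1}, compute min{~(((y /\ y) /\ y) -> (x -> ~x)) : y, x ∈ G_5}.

The minimum is attained at y = 0, x = 0:
  (y /\ y) = min(0, 0) = 0
  ((y /\ y) /\ y) = min(0, 0) = 0
  ~x: Gödel ¬ of 0 = 1 (operand is 0)
  (x -> ~x): 0 ≤ 1, so result = 1
  (((y /\ y) /\ y) -> (x -> ~x)): 0 ≤ 1, so result = 1
  ~(((y /\ y) /\ y) -> (x -> ~x)): Gödel ¬ of 1 = 0 (operand ≠ 0)
Checking all 25 assignments confirms none give a value below 0.00.

0.00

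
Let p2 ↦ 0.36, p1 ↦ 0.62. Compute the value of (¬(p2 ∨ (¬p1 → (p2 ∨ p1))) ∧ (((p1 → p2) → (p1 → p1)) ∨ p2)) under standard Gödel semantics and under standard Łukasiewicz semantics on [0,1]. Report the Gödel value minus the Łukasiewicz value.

0.00

Gödel evaluation:
  ¬p1: Gödel ¬ of 0.62 = 0 (operand ≠ 0)
  (p2 ∨ p1) = max(0.36, 0.62) = 0.62
  (¬p1 → (p2 ∨ p1)): 0 ≤ 0.62, so result = 1
  (p2 ∨ (¬p1 → (p2 ∨ p1))) = max(0.36, 1) = 1
  ¬(p2 ∨ (¬p1 → (p2 ∨ p1))): Gödel ¬ of 1 = 0 (operand ≠ 0)
  (p1 → p2): 0.62 > 0.36, so result = 0.36
  (p1 → p1): 0.62 ≤ 0.62, so result = 1
  ((p1 → p2) → (p1 → p1)): 0.36 ≤ 1, so result = 1
  (((p1 → p2) → (p1 → p1)) ∨ p2) = max(1, 0.36) = 1
  (¬(p2 ∨ (¬p1 → (p2 ∨ p1))) ∧ (((p1 → p2) → (p1 → p1)) ∨ p2)) = min(0, 1) = 0
  Gödel value = 0
Łukasiewicz evaluation:
  ¬p1: Łukasiewicz ¬ gives 1 − 0.62 = 0.38
  (p2 ∨ p1) = max(0.36, 0.62) = 0.62
  (¬p1 → (p2 ∨ p1)): min(1, 1 − 0.38 + 0.62) = 1
  (p2 ∨ (¬p1 → (p2 ∨ p1))) = max(0.36, 1) = 1
  ¬(p2 ∨ (¬p1 → (p2 ∨ p1))): Łukasiewicz ¬ gives 1 − 1 = 0
  (p1 → p2): min(1, 1 − 0.62 + 0.36) = 0.74
  (p1 → p1): min(1, 1 − 0.62 + 0.62) = 1
  ((p1 → p2) → (p1 → p1)): min(1, 1 − 0.74 + 1) = 1
  (((p1 → p2) → (p1 → p1)) ∨ p2) = max(1, 0.36) = 1
  (¬(p2 ∨ (¬p1 → (p2 ∨ p1))) ∧ (((p1 → p2) → (p1 → p1)) ∨ p2)) = min(0, 1) = 0
  Łukasiewicz value = 0
Difference: 0 − 0 = 0.00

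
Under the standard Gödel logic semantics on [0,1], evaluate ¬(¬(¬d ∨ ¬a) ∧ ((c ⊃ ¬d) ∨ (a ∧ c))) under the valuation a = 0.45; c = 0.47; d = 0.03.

0.00

¬d: Gödel ¬ of 0.03 = 0 (operand ≠ 0)
¬a: Gödel ¬ of 0.45 = 0 (operand ≠ 0)
(¬d ∨ ¬a) = max(0, 0) = 0
¬(¬d ∨ ¬a): Gödel ¬ of 0 = 1 (operand is 0)
¬d: Gödel ¬ of 0.03 = 0 (operand ≠ 0)
(c ⊃ ¬d): 0.47 > 0, so result = 0
(a ∧ c) = min(0.45, 0.47) = 0.45
((c ⊃ ¬d) ∨ (a ∧ c)) = max(0, 0.45) = 0.45
(¬(¬d ∨ ¬a) ∧ ((c ⊃ ¬d) ∨ (a ∧ c))) = min(1, 0.45) = 0.45
¬(¬(¬d ∨ ¬a) ∧ ((c ⊃ ¬d) ∨ (a ∧ c))): Gödel ¬ of 0.45 = 0 (operand ≠ 0)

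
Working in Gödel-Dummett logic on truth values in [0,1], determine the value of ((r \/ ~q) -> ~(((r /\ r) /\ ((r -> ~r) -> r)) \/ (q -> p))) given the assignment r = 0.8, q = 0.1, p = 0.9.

0.00

~q: Gödel ¬ of 0.1 = 0 (operand ≠ 0)
(r \/ ~q) = max(0.8, 0) = 0.8
(r /\ r) = min(0.8, 0.8) = 0.8
~r: Gödel ¬ of 0.8 = 0 (operand ≠ 0)
(r -> ~r): 0.8 > 0, so result = 0
((r -> ~r) -> r): 0 ≤ 0.8, so result = 1
((r /\ r) /\ ((r -> ~r) -> r)) = min(0.8, 1) = 0.8
(q -> p): 0.1 ≤ 0.9, so result = 1
(((r /\ r) /\ ((r -> ~r) -> r)) \/ (q -> p)) = max(0.8, 1) = 1
~(((r /\ r) /\ ((r -> ~r) -> r)) \/ (q -> p)): Gödel ¬ of 1 = 0 (operand ≠ 0)
((r \/ ~q) -> ~(((r /\ r) /\ ((r -> ~r) -> r)) \/ (q -> p))): 0.8 > 0, so result = 0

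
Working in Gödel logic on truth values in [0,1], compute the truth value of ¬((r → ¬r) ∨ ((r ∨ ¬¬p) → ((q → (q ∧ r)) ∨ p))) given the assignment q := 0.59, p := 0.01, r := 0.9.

¬r: Gödel ¬ of 0.9 = 0 (operand ≠ 0)
(r → ¬r): 0.9 > 0, so result = 0
¬p: Gödel ¬ of 0.01 = 0 (operand ≠ 0)
¬¬p: Gödel ¬ of 0 = 1 (operand is 0)
(r ∨ ¬¬p) = max(0.9, 1) = 1
(q ∧ r) = min(0.59, 0.9) = 0.59
(q → (q ∧ r)): 0.59 ≤ 0.59, so result = 1
((q → (q ∧ r)) ∨ p) = max(1, 0.01) = 1
((r ∨ ¬¬p) → ((q → (q ∧ r)) ∨ p)): 1 ≤ 1, so result = 1
((r → ¬r) ∨ ((r ∨ ¬¬p) → ((q → (q ∧ r)) ∨ p))) = max(0, 1) = 1
¬((r → ¬r) ∨ ((r ∨ ¬¬p) → ((q → (q ∧ r)) ∨ p))): Gödel ¬ of 1 = 0 (operand ≠ 0)

0.00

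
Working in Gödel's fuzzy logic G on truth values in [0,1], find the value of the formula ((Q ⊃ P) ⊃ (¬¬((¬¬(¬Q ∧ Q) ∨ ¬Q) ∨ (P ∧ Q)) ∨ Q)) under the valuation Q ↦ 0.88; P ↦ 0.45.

1.00

(Q ⊃ P): 0.88 > 0.45, so result = 0.45
¬Q: Gödel ¬ of 0.88 = 0 (operand ≠ 0)
(¬Q ∧ Q) = min(0, 0.88) = 0
¬(¬Q ∧ Q): Gödel ¬ of 0 = 1 (operand is 0)
¬¬(¬Q ∧ Q): Gödel ¬ of 1 = 0 (operand ≠ 0)
¬Q: Gödel ¬ of 0.88 = 0 (operand ≠ 0)
(¬¬(¬Q ∧ Q) ∨ ¬Q) = max(0, 0) = 0
(P ∧ Q) = min(0.45, 0.88) = 0.45
((¬¬(¬Q ∧ Q) ∨ ¬Q) ∨ (P ∧ Q)) = max(0, 0.45) = 0.45
¬((¬¬(¬Q ∧ Q) ∨ ¬Q) ∨ (P ∧ Q)): Gödel ¬ of 0.45 = 0 (operand ≠ 0)
¬¬((¬¬(¬Q ∧ Q) ∨ ¬Q) ∨ (P ∧ Q)): Gödel ¬ of 0 = 1 (operand is 0)
(¬¬((¬¬(¬Q ∧ Q) ∨ ¬Q) ∨ (P ∧ Q)) ∨ Q) = max(1, 0.88) = 1
((Q ⊃ P) ⊃ (¬¬((¬¬(¬Q ∧ Q) ∨ ¬Q) ∨ (P ∧ Q)) ∨ Q)): 0.45 ≤ 1, so result = 1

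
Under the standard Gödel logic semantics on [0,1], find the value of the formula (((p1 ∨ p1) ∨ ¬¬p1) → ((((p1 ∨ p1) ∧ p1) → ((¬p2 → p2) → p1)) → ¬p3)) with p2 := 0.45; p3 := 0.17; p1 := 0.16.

(p1 ∨ p1) = max(0.16, 0.16) = 0.16
¬p1: Gödel ¬ of 0.16 = 0 (operand ≠ 0)
¬¬p1: Gödel ¬ of 0 = 1 (operand is 0)
((p1 ∨ p1) ∨ ¬¬p1) = max(0.16, 1) = 1
(p1 ∨ p1) = max(0.16, 0.16) = 0.16
((p1 ∨ p1) ∧ p1) = min(0.16, 0.16) = 0.16
¬p2: Gödel ¬ of 0.45 = 0 (operand ≠ 0)
(¬p2 → p2): 0 ≤ 0.45, so result = 1
((¬p2 → p2) → p1): 1 > 0.16, so result = 0.16
(((p1 ∨ p1) ∧ p1) → ((¬p2 → p2) → p1)): 0.16 ≤ 0.16, so result = 1
¬p3: Gödel ¬ of 0.17 = 0 (operand ≠ 0)
((((p1 ∨ p1) ∧ p1) → ((¬p2 → p2) → p1)) → ¬p3): 1 > 0, so result = 0
(((p1 ∨ p1) ∨ ¬¬p1) → ((((p1 ∨ p1) ∧ p1) → ((¬p2 → p2) → p1)) → ¬p3)): 1 > 0, so result = 0

0.00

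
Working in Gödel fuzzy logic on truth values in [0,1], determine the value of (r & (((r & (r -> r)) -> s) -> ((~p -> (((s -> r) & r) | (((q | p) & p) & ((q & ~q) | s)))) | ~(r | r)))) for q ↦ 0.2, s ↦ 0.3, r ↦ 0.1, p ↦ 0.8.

(r -> r): 0.1 ≤ 0.1, so result = 1
(r & (r -> r)) = min(0.1, 1) = 0.1
((r & (r -> r)) -> s): 0.1 ≤ 0.3, so result = 1
~p: Gödel ¬ of 0.8 = 0 (operand ≠ 0)
(s -> r): 0.3 > 0.1, so result = 0.1
((s -> r) & r) = min(0.1, 0.1) = 0.1
(q | p) = max(0.2, 0.8) = 0.8
((q | p) & p) = min(0.8, 0.8) = 0.8
~q: Gödel ¬ of 0.2 = 0 (operand ≠ 0)
(q & ~q) = min(0.2, 0) = 0
((q & ~q) | s) = max(0, 0.3) = 0.3
(((q | p) & p) & ((q & ~q) | s)) = min(0.8, 0.3) = 0.3
(((s -> r) & r) | (((q | p) & p) & ((q & ~q) | s))) = max(0.1, 0.3) = 0.3
(~p -> (((s -> r) & r) | (((q | p) & p) & ((q & ~q) | s)))): 0 ≤ 0.3, so result = 1
(r | r) = max(0.1, 0.1) = 0.1
~(r | r): Gödel ¬ of 0.1 = 0 (operand ≠ 0)
((~p -> (((s -> r) & r) | (((q | p) & p) & ((q & ~q) | s)))) | ~(r | r)) = max(1, 0) = 1
(((r & (r -> r)) -> s) -> ((~p -> (((s -> r) & r) | (((q | p) & p) & ((q & ~q) | s)))) | ~(r | r))): 1 ≤ 1, so result = 1
(r & (((r & (r -> r)) -> s) -> ((~p -> (((s -> r) & r) | (((q | p) & p) & ((q & ~q) | s)))) | ~(r | r)))) = min(0.1, 1) = 0.1

0.10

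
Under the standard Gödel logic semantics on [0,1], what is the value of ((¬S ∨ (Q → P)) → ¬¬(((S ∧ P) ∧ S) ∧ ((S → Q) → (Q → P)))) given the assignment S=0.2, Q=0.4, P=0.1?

¬S: Gödel ¬ of 0.2 = 0 (operand ≠ 0)
(Q → P): 0.4 > 0.1, so result = 0.1
(¬S ∨ (Q → P)) = max(0, 0.1) = 0.1
(S ∧ P) = min(0.2, 0.1) = 0.1
((S ∧ P) ∧ S) = min(0.1, 0.2) = 0.1
(S → Q): 0.2 ≤ 0.4, so result = 1
(Q → P): 0.4 > 0.1, so result = 0.1
((S → Q) → (Q → P)): 1 > 0.1, so result = 0.1
(((S ∧ P) ∧ S) ∧ ((S → Q) → (Q → P))) = min(0.1, 0.1) = 0.1
¬(((S ∧ P) ∧ S) ∧ ((S → Q) → (Q → P))): Gödel ¬ of 0.1 = 0 (operand ≠ 0)
¬¬(((S ∧ P) ∧ S) ∧ ((S → Q) → (Q → P))): Gödel ¬ of 0 = 1 (operand is 0)
((¬S ∨ (Q → P)) → ¬¬(((S ∧ P) ∧ S) ∧ ((S → Q) → (Q → P)))): 0.1 ≤ 1, so result = 1

1.00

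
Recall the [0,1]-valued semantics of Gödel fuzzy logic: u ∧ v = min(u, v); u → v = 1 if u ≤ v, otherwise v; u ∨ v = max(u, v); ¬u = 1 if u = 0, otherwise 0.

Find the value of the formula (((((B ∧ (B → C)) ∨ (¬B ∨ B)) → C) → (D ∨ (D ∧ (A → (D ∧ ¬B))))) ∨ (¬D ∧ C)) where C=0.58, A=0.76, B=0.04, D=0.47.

0.47

(B → C): 0.04 ≤ 0.58, so result = 1
(B ∧ (B → C)) = min(0.04, 1) = 0.04
¬B: Gödel ¬ of 0.04 = 0 (operand ≠ 0)
(¬B ∨ B) = max(0, 0.04) = 0.04
((B ∧ (B → C)) ∨ (¬B ∨ B)) = max(0.04, 0.04) = 0.04
(((B ∧ (B → C)) ∨ (¬B ∨ B)) → C): 0.04 ≤ 0.58, so result = 1
¬B: Gödel ¬ of 0.04 = 0 (operand ≠ 0)
(D ∧ ¬B) = min(0.47, 0) = 0
(A → (D ∧ ¬B)): 0.76 > 0, so result = 0
(D ∧ (A → (D ∧ ¬B))) = min(0.47, 0) = 0
(D ∨ (D ∧ (A → (D ∧ ¬B)))) = max(0.47, 0) = 0.47
((((B ∧ (B → C)) ∨ (¬B ∨ B)) → C) → (D ∨ (D ∧ (A → (D ∧ ¬B))))): 1 > 0.47, so result = 0.47
¬D: Gödel ¬ of 0.47 = 0 (operand ≠ 0)
(¬D ∧ C) = min(0, 0.58) = 0
(((((B ∧ (B → C)) ∨ (¬B ∨ B)) → C) → (D ∨ (D ∧ (A → (D ∧ ¬B))))) ∨ (¬D ∧ C)) = max(0.47, 0) = 0.47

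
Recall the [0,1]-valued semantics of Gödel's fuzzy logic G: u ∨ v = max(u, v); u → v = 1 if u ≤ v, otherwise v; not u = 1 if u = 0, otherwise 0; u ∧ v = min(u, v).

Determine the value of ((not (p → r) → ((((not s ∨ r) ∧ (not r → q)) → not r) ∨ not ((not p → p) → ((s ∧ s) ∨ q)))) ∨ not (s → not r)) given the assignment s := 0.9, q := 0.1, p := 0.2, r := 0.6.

1.00

(p → r): 0.2 ≤ 0.6, so result = 1
not (p → r): Gödel ¬ of 1 = 0 (operand ≠ 0)
not s: Gödel ¬ of 0.9 = 0 (operand ≠ 0)
(not s ∨ r) = max(0, 0.6) = 0.6
not r: Gödel ¬ of 0.6 = 0 (operand ≠ 0)
(not r → q): 0 ≤ 0.1, so result = 1
((not s ∨ r) ∧ (not r → q)) = min(0.6, 1) = 0.6
not r: Gödel ¬ of 0.6 = 0 (operand ≠ 0)
(((not s ∨ r) ∧ (not r → q)) → not r): 0.6 > 0, so result = 0
not p: Gödel ¬ of 0.2 = 0 (operand ≠ 0)
(not p → p): 0 ≤ 0.2, so result = 1
(s ∧ s) = min(0.9, 0.9) = 0.9
((s ∧ s) ∨ q) = max(0.9, 0.1) = 0.9
((not p → p) → ((s ∧ s) ∨ q)): 1 > 0.9, so result = 0.9
not ((not p → p) → ((s ∧ s) ∨ q)): Gödel ¬ of 0.9 = 0 (operand ≠ 0)
((((not s ∨ r) ∧ (not r → q)) → not r) ∨ not ((not p → p) → ((s ∧ s) ∨ q))) = max(0, 0) = 0
(not (p → r) → ((((not s ∨ r) ∧ (not r → q)) → not r) ∨ not ((not p → p) → ((s ∧ s) ∨ q)))): 0 ≤ 0, so result = 1
not r: Gödel ¬ of 0.6 = 0 (operand ≠ 0)
(s → not r): 0.9 > 0, so result = 0
not (s → not r): Gödel ¬ of 0 = 1 (operand is 0)
((not (p → r) → ((((not s ∨ r) ∧ (not r → q)) → not r) ∨ not ((not p → p) → ((s ∧ s) ∨ q)))) ∨ not (s → not r)) = max(1, 1) = 1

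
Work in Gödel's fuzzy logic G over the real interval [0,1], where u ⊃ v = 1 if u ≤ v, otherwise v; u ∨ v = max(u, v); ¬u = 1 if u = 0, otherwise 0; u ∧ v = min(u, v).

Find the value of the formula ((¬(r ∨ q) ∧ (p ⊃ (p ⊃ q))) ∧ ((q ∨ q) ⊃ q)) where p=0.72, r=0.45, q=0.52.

(r ∨ q) = max(0.45, 0.52) = 0.52
¬(r ∨ q): Gödel ¬ of 0.52 = 0 (operand ≠ 0)
(p ⊃ q): 0.72 > 0.52, so result = 0.52
(p ⊃ (p ⊃ q)): 0.72 > 0.52, so result = 0.52
(¬(r ∨ q) ∧ (p ⊃ (p ⊃ q))) = min(0, 0.52) = 0
(q ∨ q) = max(0.52, 0.52) = 0.52
((q ∨ q) ⊃ q): 0.52 ≤ 0.52, so result = 1
((¬(r ∨ q) ∧ (p ⊃ (p ⊃ q))) ∧ ((q ∨ q) ⊃ q)) = min(0, 1) = 0

0.00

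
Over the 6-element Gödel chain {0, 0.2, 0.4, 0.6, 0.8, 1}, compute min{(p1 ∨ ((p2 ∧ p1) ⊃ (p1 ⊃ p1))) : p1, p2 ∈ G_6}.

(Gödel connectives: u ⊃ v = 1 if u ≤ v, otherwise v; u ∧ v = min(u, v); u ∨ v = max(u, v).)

Every assignment gives 1. For instance at p1 = 0, p2 = 0:
  (p2 ∧ p1) = min(0, 0) = 0
  (p1 ⊃ p1): 0 ≤ 0, so result = 1
  ((p2 ∧ p1) ⊃ (p1 ⊃ p1)): 0 ≤ 1, so result = 1
  (p1 ∨ ((p2 ∧ p1) ⊃ (p1 ⊃ p1))) = max(0, 1) = 1
All 36 assignments give value 1 — the formula is a G_6-tautology.

1.00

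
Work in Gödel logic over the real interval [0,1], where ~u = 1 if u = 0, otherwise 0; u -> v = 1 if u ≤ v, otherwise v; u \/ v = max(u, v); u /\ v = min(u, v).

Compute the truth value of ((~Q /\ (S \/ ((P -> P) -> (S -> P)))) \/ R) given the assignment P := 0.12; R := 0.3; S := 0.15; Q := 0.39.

0.30

~Q: Gödel ¬ of 0.39 = 0 (operand ≠ 0)
(P -> P): 0.12 ≤ 0.12, so result = 1
(S -> P): 0.15 > 0.12, so result = 0.12
((P -> P) -> (S -> P)): 1 > 0.12, so result = 0.12
(S \/ ((P -> P) -> (S -> P))) = max(0.15, 0.12) = 0.15
(~Q /\ (S \/ ((P -> P) -> (S -> P)))) = min(0, 0.15) = 0
((~Q /\ (S \/ ((P -> P) -> (S -> P)))) \/ R) = max(0, 0.3) = 0.3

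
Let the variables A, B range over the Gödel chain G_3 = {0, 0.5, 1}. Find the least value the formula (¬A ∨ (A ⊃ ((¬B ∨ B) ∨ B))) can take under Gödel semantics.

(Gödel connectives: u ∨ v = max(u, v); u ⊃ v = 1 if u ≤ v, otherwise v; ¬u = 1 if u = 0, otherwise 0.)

The minimum is attained at A = 1, B = 0.5:
  ¬A: Gödel ¬ of 1 = 0 (operand ≠ 0)
  ¬B: Gödel ¬ of 0.5 = 0 (operand ≠ 0)
  (¬B ∨ B) = max(0, 0.5) = 0.5
  ((¬B ∨ B) ∨ B) = max(0.5, 0.5) = 0.5
  (A ⊃ ((¬B ∨ B) ∨ B)): 1 > 0.5, so result = 0.5
  (¬A ∨ (A ⊃ ((¬B ∨ B) ∨ B))) = max(0, 0.5) = 0.5
Checking all 9 assignments confirms none give a value below 0.50.

0.50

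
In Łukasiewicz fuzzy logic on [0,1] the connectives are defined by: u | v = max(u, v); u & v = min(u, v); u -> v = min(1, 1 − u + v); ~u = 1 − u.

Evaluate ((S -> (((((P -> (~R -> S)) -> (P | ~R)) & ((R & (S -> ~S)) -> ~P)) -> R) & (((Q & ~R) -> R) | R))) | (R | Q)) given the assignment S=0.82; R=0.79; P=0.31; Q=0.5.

~R: Łukasiewicz ¬ gives 1 − 0.79 = 0.21
(~R -> S): min(1, 1 − 0.21 + 0.82) = 1
(P -> (~R -> S)): min(1, 1 − 0.31 + 1) = 1
~R: Łukasiewicz ¬ gives 1 − 0.79 = 0.21
(P | ~R) = max(0.31, 0.21) = 0.31
((P -> (~R -> S)) -> (P | ~R)): min(1, 1 − 1 + 0.31) = 0.31
~S: Łukasiewicz ¬ gives 1 − 0.82 = 0.18
(S -> ~S): min(1, 1 − 0.82 + 0.18) = 0.36
(R & (S -> ~S)) = min(0.79, 0.36) = 0.36
~P: Łukasiewicz ¬ gives 1 − 0.31 = 0.69
((R & (S -> ~S)) -> ~P): min(1, 1 − 0.36 + 0.69) = 1
(((P -> (~R -> S)) -> (P | ~R)) & ((R & (S -> ~S)) -> ~P)) = min(0.31, 1) = 0.31
((((P -> (~R -> S)) -> (P | ~R)) & ((R & (S -> ~S)) -> ~P)) -> R): min(1, 1 − 0.31 + 0.79) = 1
~R: Łukasiewicz ¬ gives 1 − 0.79 = 0.21
(Q & ~R) = min(0.5, 0.21) = 0.21
((Q & ~R) -> R): min(1, 1 − 0.21 + 0.79) = 1
(((Q & ~R) -> R) | R) = max(1, 0.79) = 1
(((((P -> (~R -> S)) -> (P | ~R)) & ((R & (S -> ~S)) -> ~P)) -> R) & (((Q & ~R) -> R) | R)) = min(1, 1) = 1
(S -> (((((P -> (~R -> S)) -> (P | ~R)) & ((R & (S -> ~S)) -> ~P)) -> R) & (((Q & ~R) -> R) | R))): min(1, 1 − 0.82 + 1) = 1
(R | Q) = max(0.79, 0.5) = 0.79
((S -> (((((P -> (~R -> S)) -> (P | ~R)) & ((R & (S -> ~S)) -> ~P)) -> R) & (((Q & ~R) -> R) | R))) | (R | Q)) = max(1, 0.79) = 1

1.00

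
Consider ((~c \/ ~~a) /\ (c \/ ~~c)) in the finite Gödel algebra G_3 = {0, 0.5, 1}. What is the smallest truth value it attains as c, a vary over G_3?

The minimum is attained at c = 0, a = 0:
  ~c: Gödel ¬ of 0 = 1 (operand is 0)
  ~a: Gödel ¬ of 0 = 1 (operand is 0)
  ~~a: Gödel ¬ of 1 = 0 (operand ≠ 0)
  (~c \/ ~~a) = max(1, 0) = 1
  ~c: Gödel ¬ of 0 = 1 (operand is 0)
  ~~c: Gödel ¬ of 1 = 0 (operand ≠ 0)
  (c \/ ~~c) = max(0, 0) = 0
  ((~c \/ ~~a) /\ (c \/ ~~c)) = min(1, 0) = 0
Checking all 9 assignments confirms none give a value below 0.00.

0.00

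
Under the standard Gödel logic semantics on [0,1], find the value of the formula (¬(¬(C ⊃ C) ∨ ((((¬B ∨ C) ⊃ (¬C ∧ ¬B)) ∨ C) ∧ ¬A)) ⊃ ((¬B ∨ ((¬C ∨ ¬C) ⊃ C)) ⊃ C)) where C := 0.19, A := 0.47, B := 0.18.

(C ⊃ C): 0.19 ≤ 0.19, so result = 1
¬(C ⊃ C): Gödel ¬ of 1 = 0 (operand ≠ 0)
¬B: Gödel ¬ of 0.18 = 0 (operand ≠ 0)
(¬B ∨ C) = max(0, 0.19) = 0.19
¬C: Gödel ¬ of 0.19 = 0 (operand ≠ 0)
¬B: Gödel ¬ of 0.18 = 0 (operand ≠ 0)
(¬C ∧ ¬B) = min(0, 0) = 0
((¬B ∨ C) ⊃ (¬C ∧ ¬B)): 0.19 > 0, so result = 0
(((¬B ∨ C) ⊃ (¬C ∧ ¬B)) ∨ C) = max(0, 0.19) = 0.19
¬A: Gödel ¬ of 0.47 = 0 (operand ≠ 0)
((((¬B ∨ C) ⊃ (¬C ∧ ¬B)) ∨ C) ∧ ¬A) = min(0.19, 0) = 0
(¬(C ⊃ C) ∨ ((((¬B ∨ C) ⊃ (¬C ∧ ¬B)) ∨ C) ∧ ¬A)) = max(0, 0) = 0
¬(¬(C ⊃ C) ∨ ((((¬B ∨ C) ⊃ (¬C ∧ ¬B)) ∨ C) ∧ ¬A)): Gödel ¬ of 0 = 1 (operand is 0)
¬B: Gödel ¬ of 0.18 = 0 (operand ≠ 0)
¬C: Gödel ¬ of 0.19 = 0 (operand ≠ 0)
¬C: Gödel ¬ of 0.19 = 0 (operand ≠ 0)
(¬C ∨ ¬C) = max(0, 0) = 0
((¬C ∨ ¬C) ⊃ C): 0 ≤ 0.19, so result = 1
(¬B ∨ ((¬C ∨ ¬C) ⊃ C)) = max(0, 1) = 1
((¬B ∨ ((¬C ∨ ¬C) ⊃ C)) ⊃ C): 1 > 0.19, so result = 0.19
(¬(¬(C ⊃ C) ∨ ((((¬B ∨ C) ⊃ (¬C ∧ ¬B)) ∨ C) ∧ ¬A)) ⊃ ((¬B ∨ ((¬C ∨ ¬C) ⊃ C)) ⊃ C)): 1 > 0.19, so result = 0.19

0.19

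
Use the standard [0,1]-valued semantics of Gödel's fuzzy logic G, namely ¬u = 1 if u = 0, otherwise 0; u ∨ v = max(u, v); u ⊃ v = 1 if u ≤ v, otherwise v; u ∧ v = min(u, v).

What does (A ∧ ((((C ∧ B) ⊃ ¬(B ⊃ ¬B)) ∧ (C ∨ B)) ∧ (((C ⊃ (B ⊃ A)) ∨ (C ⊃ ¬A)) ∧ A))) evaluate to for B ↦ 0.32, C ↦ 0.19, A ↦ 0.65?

(C ∧ B) = min(0.19, 0.32) = 0.19
¬B: Gödel ¬ of 0.32 = 0 (operand ≠ 0)
(B ⊃ ¬B): 0.32 > 0, so result = 0
¬(B ⊃ ¬B): Gödel ¬ of 0 = 1 (operand is 0)
((C ∧ B) ⊃ ¬(B ⊃ ¬B)): 0.19 ≤ 1, so result = 1
(C ∨ B) = max(0.19, 0.32) = 0.32
(((C ∧ B) ⊃ ¬(B ⊃ ¬B)) ∧ (C ∨ B)) = min(1, 0.32) = 0.32
(B ⊃ A): 0.32 ≤ 0.65, so result = 1
(C ⊃ (B ⊃ A)): 0.19 ≤ 1, so result = 1
¬A: Gödel ¬ of 0.65 = 0 (operand ≠ 0)
(C ⊃ ¬A): 0.19 > 0, so result = 0
((C ⊃ (B ⊃ A)) ∨ (C ⊃ ¬A)) = max(1, 0) = 1
(((C ⊃ (B ⊃ A)) ∨ (C ⊃ ¬A)) ∧ A) = min(1, 0.65) = 0.65
((((C ∧ B) ⊃ ¬(B ⊃ ¬B)) ∧ (C ∨ B)) ∧ (((C ⊃ (B ⊃ A)) ∨ (C ⊃ ¬A)) ∧ A)) = min(0.32, 0.65) = 0.32
(A ∧ ((((C ∧ B) ⊃ ¬(B ⊃ ¬B)) ∧ (C ∨ B)) ∧ (((C ⊃ (B ⊃ A)) ∨ (C ⊃ ¬A)) ∧ A))) = min(0.65, 0.32) = 0.32

0.32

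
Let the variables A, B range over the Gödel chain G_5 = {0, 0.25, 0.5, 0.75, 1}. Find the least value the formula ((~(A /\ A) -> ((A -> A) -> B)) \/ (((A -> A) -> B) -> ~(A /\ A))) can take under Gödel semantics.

Every assignment gives 1. For instance at A = 0, B = 0:
  (A /\ A) = min(0, 0) = 0
  ~(A /\ A): Gödel ¬ of 0 = 1 (operand is 0)
  (A -> A): 0 ≤ 0, so result = 1
  ((A -> A) -> B): 1 > 0, so result = 0
  (~(A /\ A) -> ((A -> A) -> B)): 1 > 0, so result = 0
  (A -> A): 0 ≤ 0, so result = 1
  ((A -> A) -> B): 1 > 0, so result = 0
  (A /\ A) = min(0, 0) = 0
  ~(A /\ A): Gödel ¬ of 0 = 1 (operand is 0)
  (((A -> A) -> B) -> ~(A /\ A)): 0 ≤ 1, so result = 1
  ((~(A /\ A) -> ((A -> A) -> B)) \/ (((A -> A) -> B) -> ~(A /\ A))) = max(0, 1) = 1
All 25 assignments give value 1 — the formula is a G_5-tautology.

1.00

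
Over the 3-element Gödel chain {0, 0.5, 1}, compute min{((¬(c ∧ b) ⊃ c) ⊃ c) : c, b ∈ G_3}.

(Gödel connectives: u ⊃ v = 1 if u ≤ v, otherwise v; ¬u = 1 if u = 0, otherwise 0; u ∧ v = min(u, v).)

0.50

The minimum is attained at c = 0.5, b = 0.5:
  (c ∧ b) = min(0.5, 0.5) = 0.5
  ¬(c ∧ b): Gödel ¬ of 0.5 = 0 (operand ≠ 0)
  (¬(c ∧ b) ⊃ c): 0 ≤ 0.5, so result = 1
  ((¬(c ∧ b) ⊃ c) ⊃ c): 1 > 0.5, so result = 0.5
Checking all 9 assignments confirms none give a value below 0.50.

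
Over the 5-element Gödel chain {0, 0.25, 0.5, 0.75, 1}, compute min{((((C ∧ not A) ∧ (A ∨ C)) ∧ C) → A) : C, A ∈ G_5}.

0.00

The minimum is attained at C = 0.25, A = 0:
  not A: Gödel ¬ of 0 = 1 (operand is 0)
  (C ∧ not A) = min(0.25, 1) = 0.25
  (A ∨ C) = max(0, 0.25) = 0.25
  ((C ∧ not A) ∧ (A ∨ C)) = min(0.25, 0.25) = 0.25
  (((C ∧ not A) ∧ (A ∨ C)) ∧ C) = min(0.25, 0.25) = 0.25
  ((((C ∧ not A) ∧ (A ∨ C)) ∧ C) → A): 0.25 > 0, so result = 0
Checking all 25 assignments confirms none give a value below 0.00.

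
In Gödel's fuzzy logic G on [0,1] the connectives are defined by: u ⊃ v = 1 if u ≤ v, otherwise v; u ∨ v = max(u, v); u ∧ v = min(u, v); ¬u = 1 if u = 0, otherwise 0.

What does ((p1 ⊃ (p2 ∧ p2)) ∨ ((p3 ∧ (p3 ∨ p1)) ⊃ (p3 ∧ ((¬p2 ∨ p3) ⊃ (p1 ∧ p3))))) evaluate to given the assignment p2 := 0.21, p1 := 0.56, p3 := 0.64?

0.56

(p2 ∧ p2) = min(0.21, 0.21) = 0.21
(p1 ⊃ (p2 ∧ p2)): 0.56 > 0.21, so result = 0.21
(p3 ∨ p1) = max(0.64, 0.56) = 0.64
(p3 ∧ (p3 ∨ p1)) = min(0.64, 0.64) = 0.64
¬p2: Gödel ¬ of 0.21 = 0 (operand ≠ 0)
(¬p2 ∨ p3) = max(0, 0.64) = 0.64
(p1 ∧ p3) = min(0.56, 0.64) = 0.56
((¬p2 ∨ p3) ⊃ (p1 ∧ p3)): 0.64 > 0.56, so result = 0.56
(p3 ∧ ((¬p2 ∨ p3) ⊃ (p1 ∧ p3))) = min(0.64, 0.56) = 0.56
((p3 ∧ (p3 ∨ p1)) ⊃ (p3 ∧ ((¬p2 ∨ p3) ⊃ (p1 ∧ p3)))): 0.64 > 0.56, so result = 0.56
((p1 ⊃ (p2 ∧ p2)) ∨ ((p3 ∧ (p3 ∨ p1)) ⊃ (p3 ∧ ((¬p2 ∨ p3) ⊃ (p1 ∧ p3))))) = max(0.21, 0.56) = 0.56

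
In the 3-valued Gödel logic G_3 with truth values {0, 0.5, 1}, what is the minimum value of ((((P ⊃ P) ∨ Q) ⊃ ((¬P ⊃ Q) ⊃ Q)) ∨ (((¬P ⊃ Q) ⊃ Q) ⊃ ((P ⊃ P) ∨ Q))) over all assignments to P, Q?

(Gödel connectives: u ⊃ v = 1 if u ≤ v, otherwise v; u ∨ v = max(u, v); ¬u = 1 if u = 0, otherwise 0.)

1.00

Every assignment gives 1. For instance at P = 0, Q = 0:
  (P ⊃ P): 0 ≤ 0, so result = 1
  ((P ⊃ P) ∨ Q) = max(1, 0) = 1
  ¬P: Gödel ¬ of 0 = 1 (operand is 0)
  (¬P ⊃ Q): 1 > 0, so result = 0
  ((¬P ⊃ Q) ⊃ Q): 0 ≤ 0, so result = 1
  (((P ⊃ P) ∨ Q) ⊃ ((¬P ⊃ Q) ⊃ Q)): 1 ≤ 1, so result = 1
  ¬P: Gödel ¬ of 0 = 1 (operand is 0)
  (¬P ⊃ Q): 1 > 0, so result = 0
  ((¬P ⊃ Q) ⊃ Q): 0 ≤ 0, so result = 1
  (P ⊃ P): 0 ≤ 0, so result = 1
  ((P ⊃ P) ∨ Q) = max(1, 0) = 1
  (((¬P ⊃ Q) ⊃ Q) ⊃ ((P ⊃ P) ∨ Q)): 1 ≤ 1, so result = 1
  ((((P ⊃ P) ∨ Q) ⊃ ((¬P ⊃ Q) ⊃ Q)) ∨ (((¬P ⊃ Q) ⊃ Q) ⊃ ((P ⊃ P) ∨ Q))) = max(1, 1) = 1
All 9 assignments give value 1 — the formula is a G_3-tautology.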